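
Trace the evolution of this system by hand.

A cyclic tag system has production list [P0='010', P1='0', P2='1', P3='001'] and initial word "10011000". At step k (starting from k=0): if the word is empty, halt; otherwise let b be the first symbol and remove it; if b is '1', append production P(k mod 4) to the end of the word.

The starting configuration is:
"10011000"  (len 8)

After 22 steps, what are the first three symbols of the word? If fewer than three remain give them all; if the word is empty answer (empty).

0) "10011000"  (len 8)
1) "0011000010"  (len 10)
2) "011000010"  (len 9)
3) "11000010"  (len 8)
4) "1000010001"  (len 10)
5) "000010001010"  (len 12)
6) "00010001010"  (len 11)
7) "0010001010"  (len 10)
8) "010001010"  (len 9)
9) "10001010"  (len 8)
10) "00010100"  (len 8)
11) "0010100"  (len 7)
12) "010100"  (len 6)
13) "10100"  (len 5)
14) "01000"  (len 5)
15) "1000"  (len 4)
16) "000001"  (len 6)
17) "00001"  (len 5)
18) "0001"  (len 4)
19) "001"  (len 3)
20) "01"  (len 2)
21) "1"  (len 1)
22) "0"  (len 1)

0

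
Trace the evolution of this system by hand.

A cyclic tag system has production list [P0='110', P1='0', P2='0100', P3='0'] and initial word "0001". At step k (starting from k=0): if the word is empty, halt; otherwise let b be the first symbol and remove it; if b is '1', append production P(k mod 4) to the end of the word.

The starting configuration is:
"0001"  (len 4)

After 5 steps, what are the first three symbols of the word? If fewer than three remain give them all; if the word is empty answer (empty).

k=0  "0001"  (len 4)
k=1  "001"  (len 3)
k=2  "01"  (len 2)
k=3  "1"  (len 1)
k=4  "0"  (len 1)
k=5  (halted — word empty)

(empty)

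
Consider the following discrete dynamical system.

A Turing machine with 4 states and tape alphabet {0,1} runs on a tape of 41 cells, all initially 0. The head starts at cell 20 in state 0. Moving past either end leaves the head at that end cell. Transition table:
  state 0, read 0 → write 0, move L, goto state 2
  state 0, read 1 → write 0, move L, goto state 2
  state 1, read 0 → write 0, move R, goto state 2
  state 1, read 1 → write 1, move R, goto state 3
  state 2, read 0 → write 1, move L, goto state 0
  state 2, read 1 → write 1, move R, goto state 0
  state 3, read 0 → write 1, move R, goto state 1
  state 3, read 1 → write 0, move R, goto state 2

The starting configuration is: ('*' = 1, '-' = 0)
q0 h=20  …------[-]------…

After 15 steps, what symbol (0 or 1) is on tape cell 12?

t=0: q0 h=20  …------[-]------…
t=1: q2 h=19  …------[-]------…
t=2: q0 h=18  …------[-]*-----…
t=3: q2 h=17  …------[-]-*----…
t=4: q0 h=16  …------[-]*-*---…
t=5: q2 h=15  …------[-]-*-*--…
t=6: q0 h=14  …------[-]*-*-*-…
t=7: q2 h=13  …------[-]-*-*-*…
t=8: q0 h=12  …------[-]*-*-*-…
t=9: q2 h=11  …------[-]-*-*-*…
t=10: q0 h=10  …------[-]*-*-*-…
t=11: q2 h= 9  …------[-]-*-*-*…
t=12: q0 h= 8  …------[-]*-*-*-…
t=13: q2 h= 7  …------[-]-*-*-*…
t=14: q0 h= 6  |------[-]*-*-*-…
t=15: q2 h= 5  |-----[-]-*-*-*…

0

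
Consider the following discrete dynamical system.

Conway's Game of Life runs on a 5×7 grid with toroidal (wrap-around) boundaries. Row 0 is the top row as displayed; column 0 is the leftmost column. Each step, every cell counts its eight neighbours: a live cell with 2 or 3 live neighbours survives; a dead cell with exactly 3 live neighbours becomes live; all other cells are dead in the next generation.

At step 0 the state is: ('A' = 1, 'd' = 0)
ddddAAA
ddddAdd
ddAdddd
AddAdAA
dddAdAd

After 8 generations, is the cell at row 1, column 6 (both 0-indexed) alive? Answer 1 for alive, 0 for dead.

1

step 0: ddddAAA
ddddAdd
ddAdddd
AddAdAA
dddAdAd
step 1: dddAddA
dddAAdd
dddAAAA
ddAAdAA
AddAddd
step 2: ddAAddd
ddAdddA
ddddddA
AdAdddd
AddAdAd
step 3: dAAAAdA
ddAAddd
AAddddA
AAddddd
dddAAdA
step 4: AAddddd
ddddAAA
ddddddA
dAAddAd
ddddAdA
step 5: AdddAdd
dddddAA
AdddAdA
AddddAA
ddAddAA
step 6: AdddAdd
ddddAdd
ddddAdd
dAddAdd
dAddAdd
step 7: dddAAAd
dddAAAd
dddAAAd
dddAAAd
AAdAAAd
step 8: ddddddd
ddAdddA
ddAdddA
ddddddd
ddddddd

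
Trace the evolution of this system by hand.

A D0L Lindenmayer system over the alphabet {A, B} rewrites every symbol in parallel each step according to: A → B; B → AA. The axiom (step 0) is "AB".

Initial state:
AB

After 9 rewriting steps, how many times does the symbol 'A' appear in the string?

32

step 0: AB
step 1: BAA
step 2: AABB
step 3: BBAAAA
step 4: AAAABBBB
step 5: BBBBAAAAAAAA
step 6: AAAAAAAABBBBBBBB
step 7: BBBBBBBBAAAAAAAAAAAAAAAA
step 8: AAAAAAAAAAAAAAAABBBBBBBBBBBBBBBB
step 9: BBBBBBBBBBBBBBBBAAAAAAAAAAAAAAAAAAAAAAAAAAAAAAAA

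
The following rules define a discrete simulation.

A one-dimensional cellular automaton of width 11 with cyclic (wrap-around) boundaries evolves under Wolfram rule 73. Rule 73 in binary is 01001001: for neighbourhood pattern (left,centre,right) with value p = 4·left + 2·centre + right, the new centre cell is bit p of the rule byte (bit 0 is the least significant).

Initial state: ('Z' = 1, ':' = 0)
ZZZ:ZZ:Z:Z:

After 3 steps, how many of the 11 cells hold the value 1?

7

gen 0: ZZZ:ZZ:Z:Z:
gen 1: Z:Z:ZZ:::::
gen 2: ::::ZZ:ZZZ:
gen 3: ZZZ:ZZ:Z:Z:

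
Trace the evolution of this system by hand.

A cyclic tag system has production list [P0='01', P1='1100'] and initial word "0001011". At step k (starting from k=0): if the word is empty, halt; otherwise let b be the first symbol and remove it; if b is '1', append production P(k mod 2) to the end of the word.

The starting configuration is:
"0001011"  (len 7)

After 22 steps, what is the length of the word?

15

step 0: "0001011"  (len 7)
step 1: "001011"  (len 6)
step 2: "01011"  (len 5)
step 3: "1011"  (len 4)
step 4: "0111100"  (len 7)
step 5: "111100"  (len 6)
step 6: "111001100"  (len 9)
step 7: "1100110001"  (len 10)
step 8: "1001100011100"  (len 13)
step 9: "00110001110001"  (len 14)
step 10: "0110001110001"  (len 13)
step 11: "110001110001"  (len 12)
step 12: "100011100011100"  (len 15)
step 13: "0001110001110001"  (len 16)
step 14: "001110001110001"  (len 15)
step 15: "01110001110001"  (len 14)
step 16: "1110001110001"  (len 13)
step 17: "11000111000101"  (len 14)
step 18: "10001110001011100"  (len 17)
step 19: "000111000101110001"  (len 18)
step 20: "00111000101110001"  (len 17)
step 21: "0111000101110001"  (len 16)
step 22: "111000101110001"  (len 15)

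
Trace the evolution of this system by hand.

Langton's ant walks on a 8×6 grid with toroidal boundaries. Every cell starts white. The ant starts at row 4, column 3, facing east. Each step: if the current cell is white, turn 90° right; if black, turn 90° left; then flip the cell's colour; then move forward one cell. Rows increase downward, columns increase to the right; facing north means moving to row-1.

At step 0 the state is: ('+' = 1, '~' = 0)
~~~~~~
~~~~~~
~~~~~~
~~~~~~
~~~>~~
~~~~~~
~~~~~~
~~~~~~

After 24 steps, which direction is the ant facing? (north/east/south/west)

west

t=0: ~~~~~~
~~~~~~
~~~~~~
~~~~~~
~~~>~~
~~~~~~
~~~~~~
~~~~~~
t=1: ~~~~~~
~~~~~~
~~~~~~
~~~~~~
~~~+~~
~~~v~~
~~~~~~
~~~~~~
t=2: ~~~~~~
~~~~~~
~~~~~~
~~~~~~
~~~+~~
~~<+~~
~~~~~~
~~~~~~
t=3: ~~~~~~
~~~~~~
~~~~~~
~~~~~~
~~^+~~
~~++~~
~~~~~~
~~~~~~
t=4: ~~~~~~
~~~~~~
~~~~~~
~~~~~~
~~+>~~
~~++~~
~~~~~~
~~~~~~
t=5: ~~~~~~
~~~~~~
~~~~~~
~~~^~~
~~+~~~
~~++~~
~~~~~~
~~~~~~
t=6: ~~~~~~
~~~~~~
~~~~~~
~~~+>~
~~+~~~
~~++~~
~~~~~~
~~~~~~
t=7: ~~~~~~
~~~~~~
~~~~~~
~~~++~
~~+~v~
~~++~~
~~~~~~
~~~~~~
t=8: ~~~~~~
~~~~~~
~~~~~~
~~~++~
~~+<+~
~~++~~
~~~~~~
~~~~~~
t=9: ~~~~~~
~~~~~~
~~~~~~
~~~^+~
~~+++~
~~++~~
~~~~~~
~~~~~~
t=10: ~~~~~~
~~~~~~
~~~~~~
~~<~+~
~~+++~
~~++~~
~~~~~~
~~~~~~
t=11: ~~~~~~
~~~~~~
~~^~~~
~~+~+~
~~+++~
~~++~~
~~~~~~
~~~~~~
t=12: ~~~~~~
~~~~~~
~~+>~~
~~+~+~
~~+++~
~~++~~
~~~~~~
~~~~~~
t=13: ~~~~~~
~~~~~~
~~++~~
~~+v+~
~~+++~
~~++~~
~~~~~~
~~~~~~
t=14: ~~~~~~
~~~~~~
~~++~~
~~<++~
~~+++~
~~++~~
~~~~~~
~~~~~~
t=15: ~~~~~~
~~~~~~
~~++~~
~~~++~
~~v++~
~~++~~
~~~~~~
~~~~~~
t=16: ~~~~~~
~~~~~~
~~++~~
~~~++~
~~~>+~
~~++~~
~~~~~~
~~~~~~
t=17: ~~~~~~
~~~~~~
~~++~~
~~~^+~
~~~~+~
~~++~~
~~~~~~
~~~~~~
t=18: ~~~~~~
~~~~~~
~~++~~
~~<~+~
~~~~+~
~~++~~
~~~~~~
~~~~~~
t=19: ~~~~~~
~~~~~~
~~^+~~
~~+~+~
~~~~+~
~~++~~
~~~~~~
~~~~~~
t=20: ~~~~~~
~~~~~~
~<~+~~
~~+~+~
~~~~+~
~~++~~
~~~~~~
~~~~~~
t=21: ~~~~~~
~^~~~~
~+~+~~
~~+~+~
~~~~+~
~~++~~
~~~~~~
~~~~~~
t=22: ~~~~~~
~+>~~~
~+~+~~
~~+~+~
~~~~+~
~~++~~
~~~~~~
~~~~~~
t=23: ~~~~~~
~++~~~
~+v+~~
~~+~+~
~~~~+~
~~++~~
~~~~~~
~~~~~~
t=24: ~~~~~~
~++~~~
~<++~~
~~+~+~
~~~~+~
~~++~~
~~~~~~
~~~~~~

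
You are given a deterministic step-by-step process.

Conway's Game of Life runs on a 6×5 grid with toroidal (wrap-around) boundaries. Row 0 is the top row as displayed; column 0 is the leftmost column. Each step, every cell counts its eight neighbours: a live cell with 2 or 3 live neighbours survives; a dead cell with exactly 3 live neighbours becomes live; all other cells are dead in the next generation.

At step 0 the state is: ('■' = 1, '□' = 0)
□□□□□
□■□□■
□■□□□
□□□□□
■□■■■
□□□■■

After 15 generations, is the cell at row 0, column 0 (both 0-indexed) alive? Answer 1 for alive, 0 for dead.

0) □□□□□
□■□□■
□■□□□
□□□□□
■□■■■
□□□■■
1) ■□□■■
■□□□□
■□□□□
■■■■■
■□■□□
■□■□□
2) ■□□■□
■■□□□
□□■■□
□□■■□
□□□□□
■□■□□
3) ■□■□□
■■□■□
□□□■■
□□■■□
□■■■□
□■□□■
4) □□■■□
■■□■□
■■□□□
□■□□□
■■□□■
□□□□■
5) ■■■■□
■□□■□
□□□□■
□□■□■
□■□□■
□■■□■
6) □□□□□
■□□■□
■□□□■
□□□□■
□■□□■
□□□□■
7) □□□□■
■□□□□
■□□■□
□□□■■
□□□■■
■□□□□
8) ■□□□■
■□□□□
■□□■□
■□■□□
■□□■□
■□□■□
9) ■■□□□
■■□□□
■□□□□
■□■■□
■□■■□
■■□■□
10) □□□□□
□□□□■
■□■□□
■□■■□
■□□□□
□□□■□
11) □□□□□
□□□□□
■□■□□
■□■■□
□■■■□
□□□□□
12) □□□□□
□□□□□
□□■■■
■□□□□
□■□■■
□□■□□
13) □□□□□
□□□■□
□□□■■
■■□□□
■■■■■
□□■■□
14) □□■■□
□□□■■
■□■■■
□□□□□
□□□□□
■□□□□
15) □□■■□
■■□□□
■□■□□
□□□■■
□□□□□
□□□□□

0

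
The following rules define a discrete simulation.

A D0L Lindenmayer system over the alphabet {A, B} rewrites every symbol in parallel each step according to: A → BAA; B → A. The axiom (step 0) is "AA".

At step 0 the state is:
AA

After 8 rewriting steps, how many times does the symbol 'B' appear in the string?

816

step 0: AA
step 1: BAABAA
step 2: ABAABAAABAABAA
step 3: BAAABAABAAABAABAABAAABAABAAABAABAA
step 4: ABAABAABAAABAABAAABAABAABAAABAABAAABAABAAABAABAABAAABAABAAABAABAABAAABAABAAABAABAA
step 5: BAAABAABAAABAABAAABAABAABAAABAABAAABAABAABAAABAABAAABAABAA…BAAABAABAAABAABAAABAABAABAAABAABAAABAABAABAAABAABAAABAABAA  (len 198)
step 6: ABAABAABAAABAABAAABAABAABAAABAABAAABAABAABAAABAABAAABAABAA…BAAABAABAAABAABAAABAABAABAAABAABAAABAABAABAAABAABAAABAABAA  (len 478)
step 7: BAAABAABAAABAABAAABAABAABAAABAABAAABAABAABAAABAABAAABAABAA…BAAABAABAAABAABAAABAABAABAAABAABAAABAABAABAAABAABAAABAABAA  (len 1154)
step 8: ABAABAABAAABAABAAABAABAABAAABAABAAABAABAABAAABAABAAABAABAA…BAAABAABAAABAABAAABAABAABAAABAABAAABAABAABAAABAABAAABAABAA  (len 2786)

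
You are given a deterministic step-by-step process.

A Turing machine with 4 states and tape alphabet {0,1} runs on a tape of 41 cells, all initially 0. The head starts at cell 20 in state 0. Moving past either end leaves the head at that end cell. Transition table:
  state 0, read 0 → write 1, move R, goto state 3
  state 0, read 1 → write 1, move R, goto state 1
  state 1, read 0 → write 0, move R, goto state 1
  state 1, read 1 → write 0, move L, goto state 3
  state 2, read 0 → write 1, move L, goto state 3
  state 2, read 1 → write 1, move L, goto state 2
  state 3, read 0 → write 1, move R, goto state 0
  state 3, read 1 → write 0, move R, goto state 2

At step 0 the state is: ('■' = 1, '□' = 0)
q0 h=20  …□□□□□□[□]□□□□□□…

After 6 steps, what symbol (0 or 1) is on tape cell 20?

step 0: q0 h=20  …□□□□□□[□]□□□□□□…
step 1: q3 h=21  …□□□□□■[□]□□□□□□…
step 2: q0 h=22  …□□□□■■[□]□□□□□□…
step 3: q3 h=23  …□□□■■■[□]□□□□□□…
step 4: q0 h=24  …□□■■■■[□]□□□□□□…
step 5: q3 h=25  …□■■■■■[□]□□□□□□…
step 6: q0 h=26  …■■■■■■[□]□□□□□□…

1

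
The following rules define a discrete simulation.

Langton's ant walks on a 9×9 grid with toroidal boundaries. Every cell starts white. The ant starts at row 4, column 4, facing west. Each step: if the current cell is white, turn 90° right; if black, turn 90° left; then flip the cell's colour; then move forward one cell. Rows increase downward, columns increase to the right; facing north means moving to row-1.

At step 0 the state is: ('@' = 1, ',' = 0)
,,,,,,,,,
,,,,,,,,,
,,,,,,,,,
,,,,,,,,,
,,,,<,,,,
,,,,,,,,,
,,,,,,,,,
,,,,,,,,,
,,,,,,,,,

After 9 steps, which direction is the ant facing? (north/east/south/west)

gen 0: ,,,,,,,,,
,,,,,,,,,
,,,,,,,,,
,,,,,,,,,
,,,,<,,,,
,,,,,,,,,
,,,,,,,,,
,,,,,,,,,
,,,,,,,,,
gen 1: ,,,,,,,,,
,,,,,,,,,
,,,,,,,,,
,,,,^,,,,
,,,,@,,,,
,,,,,,,,,
,,,,,,,,,
,,,,,,,,,
,,,,,,,,,
gen 2: ,,,,,,,,,
,,,,,,,,,
,,,,,,,,,
,,,,@>,,,
,,,,@,,,,
,,,,,,,,,
,,,,,,,,,
,,,,,,,,,
,,,,,,,,,
gen 3: ,,,,,,,,,
,,,,,,,,,
,,,,,,,,,
,,,,@@,,,
,,,,@v,,,
,,,,,,,,,
,,,,,,,,,
,,,,,,,,,
,,,,,,,,,
gen 4: ,,,,,,,,,
,,,,,,,,,
,,,,,,,,,
,,,,@@,,,
,,,,<@,,,
,,,,,,,,,
,,,,,,,,,
,,,,,,,,,
,,,,,,,,,
gen 5: ,,,,,,,,,
,,,,,,,,,
,,,,,,,,,
,,,,@@,,,
,,,,,@,,,
,,,,v,,,,
,,,,,,,,,
,,,,,,,,,
,,,,,,,,,
gen 6: ,,,,,,,,,
,,,,,,,,,
,,,,,,,,,
,,,,@@,,,
,,,,,@,,,
,,,<@,,,,
,,,,,,,,,
,,,,,,,,,
,,,,,,,,,
gen 7: ,,,,,,,,,
,,,,,,,,,
,,,,,,,,,
,,,,@@,,,
,,,^,@,,,
,,,@@,,,,
,,,,,,,,,
,,,,,,,,,
,,,,,,,,,
gen 8: ,,,,,,,,,
,,,,,,,,,
,,,,,,,,,
,,,,@@,,,
,,,@>@,,,
,,,@@,,,,
,,,,,,,,,
,,,,,,,,,
,,,,,,,,,
gen 9: ,,,,,,,,,
,,,,,,,,,
,,,,,,,,,
,,,,@@,,,
,,,@@@,,,
,,,@v,,,,
,,,,,,,,,
,,,,,,,,,
,,,,,,,,,

south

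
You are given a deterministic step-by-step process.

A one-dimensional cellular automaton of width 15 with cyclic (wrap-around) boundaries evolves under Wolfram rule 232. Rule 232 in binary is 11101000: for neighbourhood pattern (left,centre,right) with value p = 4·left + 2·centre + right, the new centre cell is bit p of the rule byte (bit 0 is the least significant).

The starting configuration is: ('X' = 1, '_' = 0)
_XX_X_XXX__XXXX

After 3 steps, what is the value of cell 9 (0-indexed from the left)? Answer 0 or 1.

gen 0: _XX_X_XXX__XXXX
gen 1: XXXX_XXXX__XXXX
gen 2: XXXXXXXXX__XXXX
gen 3: XXXXXXXXX__XXXX

0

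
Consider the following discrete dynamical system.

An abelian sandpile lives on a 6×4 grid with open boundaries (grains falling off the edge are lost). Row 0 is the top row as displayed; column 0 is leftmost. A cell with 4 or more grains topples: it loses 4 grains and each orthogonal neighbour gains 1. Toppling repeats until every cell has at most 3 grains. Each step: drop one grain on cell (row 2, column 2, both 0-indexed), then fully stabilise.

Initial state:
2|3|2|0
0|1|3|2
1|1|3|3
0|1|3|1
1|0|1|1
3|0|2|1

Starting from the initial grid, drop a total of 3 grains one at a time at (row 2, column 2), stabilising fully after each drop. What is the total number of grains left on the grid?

36

[0] 2|3|2|0
0|1|3|2
1|1|3|3
0|1|3|1
1|0|1|1
3|0|2|1
[1] 2|3|3|1
0|2|1|0
1|2|3|1
0|2|0|3
1|0|2|1
3|0|2|1
[2] 2|3|3|1
0|2|2|0
1|3|0|2
0|2|1|3
1|0|2|1
3|0|2|1
[3] 2|3|3|1
0|2|2|0
1|3|1|2
0|2|1|3
1|0|2|1
3|0|2|1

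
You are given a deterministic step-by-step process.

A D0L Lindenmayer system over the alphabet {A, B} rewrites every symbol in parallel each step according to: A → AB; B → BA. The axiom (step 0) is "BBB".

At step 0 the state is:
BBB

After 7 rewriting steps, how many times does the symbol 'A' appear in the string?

192

step 0: BBB
step 1: BABABA
step 2: BAABBAABBAAB
step 3: BAABABBABAABABBABAABABBA
step 4: BAABABBAABBABAABBAABABBAABBABAABBAABABBAABBABAAB
step 5: BAABABBAABBABAABABBABAABBAABABBABAABABBAABBABAABABBABAABBAABABBABAABABBAABBABAABABBABAABBAABABBA
step 6: BAABABBAABBABAABABBABAABBAABABBAABBABAABBAABABBABAABABBAAB…BAABBABAABABBABAABBAABABBAABBABAABBAABABBABAABABBAABBABAAB  (len 192)
step 7: BAABABBAABBABAABABBABAABBAABABBAABBABAABBAABABBABAABABBAAB…ABBAABABBABAABABBAABBABAABBAABABBAABBABAABABBABAABBAABABBA  (len 384)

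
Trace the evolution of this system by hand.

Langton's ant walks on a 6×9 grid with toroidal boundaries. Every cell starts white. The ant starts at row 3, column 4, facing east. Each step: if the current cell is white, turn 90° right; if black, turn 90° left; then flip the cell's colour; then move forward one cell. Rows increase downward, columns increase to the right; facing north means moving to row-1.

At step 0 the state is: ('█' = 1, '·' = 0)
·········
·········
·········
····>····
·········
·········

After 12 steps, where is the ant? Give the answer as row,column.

0) ·········
·········
·········
····>····
·········
·········
1) ·········
·········
·········
····█····
····v····
·········
2) ·········
·········
·········
····█····
···<█····
·········
3) ·········
·········
·········
···^█····
···██····
·········
4) ·········
·········
·········
···█>····
···██····
·········
5) ·········
·········
····^····
···█·····
···██····
·········
6) ·········
·········
····█>···
···█·····
···██····
·········
7) ·········
·········
····██···
···█·v···
···██····
·········
8) ·········
·········
····██···
···█<█···
···██····
·········
9) ·········
·········
····^█···
···███···
···██····
·········
10) ·········
·········
···<·█···
···███···
···██····
·········
11) ·········
···^·····
···█·█···
···███···
···██····
·········
12) ·········
···█>····
···█·█···
···███···
···██····
·········

1,4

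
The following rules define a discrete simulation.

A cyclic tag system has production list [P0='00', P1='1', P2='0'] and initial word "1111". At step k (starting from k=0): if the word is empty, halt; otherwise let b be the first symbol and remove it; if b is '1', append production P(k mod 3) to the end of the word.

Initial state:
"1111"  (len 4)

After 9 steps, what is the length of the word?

step 0: "1111"  (len 4)
step 1: "11100"  (len 5)
step 2: "11001"  (len 5)
step 3: "10010"  (len 5)
step 4: "001000"  (len 6)
step 5: "01000"  (len 5)
step 6: "1000"  (len 4)
step 7: "00000"  (len 5)
step 8: "0000"  (len 4)
step 9: "000"  (len 3)

3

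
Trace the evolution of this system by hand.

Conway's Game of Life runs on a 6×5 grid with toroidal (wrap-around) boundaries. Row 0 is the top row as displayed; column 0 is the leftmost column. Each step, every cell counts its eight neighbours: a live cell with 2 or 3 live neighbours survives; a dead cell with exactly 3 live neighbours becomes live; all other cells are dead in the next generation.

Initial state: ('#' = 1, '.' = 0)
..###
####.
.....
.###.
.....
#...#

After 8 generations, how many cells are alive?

8

t=0: ..###
####.
.....
.###.
.....
#...#
t=1: .....
##...
#...#
..#..
#####
#...#
t=2: .#..#
##..#
#...#
..#..
..#..
..#..
t=3: .####
.#.#.
...##
.#.#.
.###.
.###.
t=4: ....#
.#...
#..##
##...
#...#
.....
t=5: .....
...#.
..#.#
.#.#.
##..#
#...#
t=6: ....#
...#.
..#.#
.#.#.
.###.
.#..#
t=7: #..##
...##
..#.#
##..#
.#.##
.#..#
t=8: ..#..
..#..
.##..
.#...
.#.#.
.#...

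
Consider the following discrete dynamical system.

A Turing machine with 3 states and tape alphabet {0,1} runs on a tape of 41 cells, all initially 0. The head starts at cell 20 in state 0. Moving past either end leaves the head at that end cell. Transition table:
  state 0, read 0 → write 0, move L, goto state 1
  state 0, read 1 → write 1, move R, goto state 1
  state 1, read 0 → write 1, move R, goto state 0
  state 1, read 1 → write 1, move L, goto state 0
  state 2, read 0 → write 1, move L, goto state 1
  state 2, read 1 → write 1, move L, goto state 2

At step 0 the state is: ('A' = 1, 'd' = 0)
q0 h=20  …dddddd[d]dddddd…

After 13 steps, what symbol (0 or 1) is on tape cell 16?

0

[0] q0 h=20  …dddddd[d]dddddd…
[1] q1 h=19  …dddddd[d]dddddd…
[2] q0 h=20  …dddddA[d]dddddd…
[3] q1 h=19  …dddddd[A]dddddd…
[4] q0 h=18  …dddddd[d]Addddd…
[5] q1 h=17  …dddddd[d]dAdddd…
[6] q0 h=18  …dddddA[d]Addddd…
[7] q1 h=17  …dddddd[A]dAdddd…
[8] q0 h=16  …dddddd[d]AdAddd…
[9] q1 h=15  …dddddd[d]dAdAdd…
[10] q0 h=16  …dddddA[d]AdAddd…
[11] q1 h=15  …dddddd[A]dAdAdd…
[12] q0 h=14  …dddddd[d]AdAdAd…
[13] q1 h=13  …dddddd[d]dAdAdA…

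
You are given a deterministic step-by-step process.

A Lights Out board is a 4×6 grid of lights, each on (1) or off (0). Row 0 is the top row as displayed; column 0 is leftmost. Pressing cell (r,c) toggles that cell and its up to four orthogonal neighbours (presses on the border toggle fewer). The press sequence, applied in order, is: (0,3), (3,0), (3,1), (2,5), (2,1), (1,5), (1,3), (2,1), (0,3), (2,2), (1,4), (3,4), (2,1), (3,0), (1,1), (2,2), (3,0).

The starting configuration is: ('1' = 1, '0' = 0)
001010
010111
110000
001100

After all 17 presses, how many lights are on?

[0] 001010
010111
110000
001100
[1] 000100
010011
110000
001100
[2] 000100
010011
010000
111100
[3] 000100
010011
000000
000100
[4] 000100
010010
000011
000101
[5] 000100
000010
111011
010101
[6] 000101
000001
111010
010101
[7] 000001
001111
111110
010101
[8] 000001
011111
000110
000101
[9] 001111
011011
000110
000101
[10] 001111
010011
011010
001101
[11] 001101
010100
011000
001101
[12] 001101
010100
011010
001010
[13] 001101
000100
100010
011010
[14] 001101
000100
000010
101010
[15] 011101
111100
010010
101010
[16] 011101
110100
001110
100010
[17] 011101
110100
101110
010010

13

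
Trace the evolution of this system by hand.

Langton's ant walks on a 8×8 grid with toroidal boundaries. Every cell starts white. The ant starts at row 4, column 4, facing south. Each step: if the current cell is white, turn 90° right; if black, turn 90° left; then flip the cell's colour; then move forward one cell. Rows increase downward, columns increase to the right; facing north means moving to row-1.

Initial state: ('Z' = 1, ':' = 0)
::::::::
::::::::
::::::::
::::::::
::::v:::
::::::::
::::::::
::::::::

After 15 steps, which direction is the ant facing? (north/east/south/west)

t=0: ::::::::
::::::::
::::::::
::::::::
::::v:::
::::::::
::::::::
::::::::
t=1: ::::::::
::::::::
::::::::
::::::::
:::<Z:::
::::::::
::::::::
::::::::
t=2: ::::::::
::::::::
::::::::
:::^::::
:::ZZ:::
::::::::
::::::::
::::::::
t=3: ::::::::
::::::::
::::::::
:::Z>:::
:::ZZ:::
::::::::
::::::::
::::::::
t=4: ::::::::
::::::::
::::::::
:::ZZ:::
:::Zv:::
::::::::
::::::::
::::::::
t=5: ::::::::
::::::::
::::::::
:::ZZ:::
:::Z:>::
::::::::
::::::::
::::::::
t=6: ::::::::
::::::::
::::::::
:::ZZ:::
:::Z:Z::
:::::v::
::::::::
::::::::
t=7: ::::::::
::::::::
::::::::
:::ZZ:::
:::Z:Z::
::::<Z::
::::::::
::::::::
t=8: ::::::::
::::::::
::::::::
:::ZZ:::
:::Z^Z::
::::ZZ::
::::::::
::::::::
t=9: ::::::::
::::::::
::::::::
:::ZZ:::
:::ZZ>::
::::ZZ::
::::::::
::::::::
t=10: ::::::::
::::::::
::::::::
:::ZZ^::
:::ZZ:::
::::ZZ::
::::::::
::::::::
t=11: ::::::::
::::::::
::::::::
:::ZZZ>:
:::ZZ:::
::::ZZ::
::::::::
::::::::
t=12: ::::::::
::::::::
::::::::
:::ZZZZ:
:::ZZ:v:
::::ZZ::
::::::::
::::::::
t=13: ::::::::
::::::::
::::::::
:::ZZZZ:
:::ZZ<Z:
::::ZZ::
::::::::
::::::::
t=14: ::::::::
::::::::
::::::::
:::ZZ^Z:
:::ZZZZ:
::::ZZ::
::::::::
::::::::
t=15: ::::::::
::::::::
::::::::
:::Z<:Z:
:::ZZZZ:
::::ZZ::
::::::::
::::::::

west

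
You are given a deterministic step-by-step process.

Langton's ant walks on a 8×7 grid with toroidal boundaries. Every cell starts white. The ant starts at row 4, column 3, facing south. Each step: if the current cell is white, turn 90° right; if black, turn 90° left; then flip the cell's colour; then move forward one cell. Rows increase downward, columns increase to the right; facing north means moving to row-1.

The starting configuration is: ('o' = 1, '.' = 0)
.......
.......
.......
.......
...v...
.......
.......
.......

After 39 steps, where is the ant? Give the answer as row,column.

[0] .......
.......
.......
.......
...v...
.......
.......
.......
[1] .......
.......
.......
.......
..<o...
.......
.......
.......
[2] .......
.......
.......
..^....
..oo...
.......
.......
.......
[3] .......
.......
.......
..o>...
..oo...
.......
.......
.......
[4] .......
.......
.......
..oo...
..ov...
.......
.......
.......
[5] .......
.......
.......
..oo...
..o.>..
.......
.......
.......
[6] .......
.......
.......
..oo...
..o.o..
....v..
.......
.......
[7] .......
.......
.......
..oo...
..o.o..
...<o..
.......
.......
[8] .......
.......
.......
..oo...
..o^o..
...oo..
.......
.......
[9] .......
.......
.......
..oo...
..oo>..
...oo..
.......
.......
[10] .......
.......
.......
..oo^..
..oo...
...oo..
.......
.......
[11] .......
.......
.......
..ooo>.
..oo...
...oo..
.......
.......
[12] .......
.......
.......
..oooo.
..oo.v.
...oo..
.......
.......
[13] .......
.......
.......
..oooo.
..oo<o.
...oo..
.......
.......
[14] .......
.......
.......
..oo^o.
..oooo.
...oo..
.......
.......
[15] .......
.......
.......
..o<.o.
..oooo.
...oo..
.......
.......
[16] .......
.......
.......
..o..o.
..ovoo.
...oo..
.......
.......
[17] .......
.......
.......
..o..o.
..o.>o.
...oo..
.......
.......
[18] .......
.......
.......
..o.^o.
..o..o.
...oo..
.......
.......
[19] .......
.......
.......
..o.o>.
..o..o.
...oo..
.......
.......
[20] .......
.......
.....^.
..o.o..
..o..o.
...oo..
.......
.......
[21] .......
.......
.....o>
..o.o..
..o..o.
...oo..
.......
.......
[22] .......
.......
.....oo
..o.o.v
..o..o.
...oo..
.......
.......
[23] .......
.......
.....oo
..o.o<o
..o..o.
...oo..
.......
.......
[24] .......
.......
.....^o
..o.ooo
..o..o.
...oo..
.......
.......
[25] .......
.......
....<.o
..o.ooo
..o..o.
...oo..
.......
.......
[26] .......
....^..
....o.o
..o.ooo
..o..o.
...oo..
.......
.......
[27] .......
....o>.
....o.o
..o.ooo
..o..o.
...oo..
.......
.......
[28] .......
....oo.
....ovo
..o.ooo
..o..o.
...oo..
.......
.......
[29] .......
....oo.
....<oo
..o.ooo
..o..o.
...oo..
.......
.......
[30] .......
....oo.
.....oo
..o.voo
..o..o.
...oo..
.......
.......
[31] .......
....oo.
.....oo
..o..>o
..o..o.
...oo..
.......
.......
[32] .......
....oo.
.....^o
..o...o
..o..o.
...oo..
.......
.......
[33] .......
....oo.
....<.o
..o...o
..o..o.
...oo..
.......
.......
[34] .......
....^o.
....o.o
..o...o
..o..o.
...oo..
.......
.......
[35] .......
...<.o.
....o.o
..o...o
..o..o.
...oo..
.......
.......
[36] ...^...
...o.o.
....o.o
..o...o
..o..o.
...oo..
.......
.......
[37] ...o>..
...o.o.
....o.o
..o...o
..o..o.
...oo..
.......
.......
[38] ...oo..
...ovo.
....o.o
..o...o
..o..o.
...oo..
.......
.......
[39] ...oo..
...<oo.
....o.o
..o...o
..o..o.
...oo..
.......
.......

1,3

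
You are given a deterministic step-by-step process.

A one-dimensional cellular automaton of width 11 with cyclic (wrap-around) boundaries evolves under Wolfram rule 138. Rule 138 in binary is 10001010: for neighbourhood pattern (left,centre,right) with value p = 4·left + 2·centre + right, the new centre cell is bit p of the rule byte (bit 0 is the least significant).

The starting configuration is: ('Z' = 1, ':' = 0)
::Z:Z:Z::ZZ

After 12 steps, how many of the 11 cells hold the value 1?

3

k=0  ::Z:Z:Z::ZZ
k=1  :Z::::::ZZ:
k=2  Z::::::ZZ::
k=3  ::::::ZZ::Z
k=4  :::::ZZ::Z:
k=5  ::::ZZ::Z::
k=6  :::ZZ::Z:::
k=7  ::ZZ::Z::::
k=8  :ZZ::Z:::::
k=9  ZZ::Z::::::
k=10  Z::Z::::::Z
k=11  ::Z::::::ZZ
k=12  :Z::::::ZZ:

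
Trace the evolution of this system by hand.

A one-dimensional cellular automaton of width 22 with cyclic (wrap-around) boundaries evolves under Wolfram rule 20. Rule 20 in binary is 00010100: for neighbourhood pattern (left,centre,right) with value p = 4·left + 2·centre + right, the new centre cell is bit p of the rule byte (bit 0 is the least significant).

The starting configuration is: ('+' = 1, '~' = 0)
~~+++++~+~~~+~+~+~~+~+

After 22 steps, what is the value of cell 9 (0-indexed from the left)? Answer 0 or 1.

t=0: ~~+++++~+~~~+~+~+~~+~+
t=1: +~~~~~~~++~~+~+~++~+~+
t=2: ~+~~~~~~~~+~+~+~~~~+~~
t=3: ~++~~~~~~~+~+~++~~~++~
t=4: ~~~+~~~~~~+~+~~~+~~~~+
t=5: +~~++~~~~~+~++~~++~~~+
t=6: ~+~~~+~~~~+~~~+~~~+~~~
t=7: ~++~~++~~~++~~++~~++~~
t=8: ~~~+~~~+~~~~+~~~+~~~+~
t=9: ~~~++~~++~~~++~~++~~++
t=10: +~~~~+~~~+~~~~+~~~+~~~
t=11: ++~~~++~~++~~~++~~++~~
t=12: ~~+~~~~+~~~+~~~~+~~~+~
t=13: ~~++~~~++~~++~~~++~~++
t=14: +~~~+~~~~+~~~+~~~~+~~~
t=15: ++~~++~~~++~~++~~~++~~
t=16: ~~+~~~+~~~~+~~~+~~~~+~
t=17: ~~++~~++~~~++~~++~~~++
t=18: +~~~+~~~+~~~~+~~~+~~~~
t=19: ++~~++~~++~~~++~~++~~~
t=20: ~~+~~~+~~~+~~~~+~~~+~~
t=21: ~~++~~++~~++~~~++~~++~
t=22: ~~~~+~~~+~~~+~~~~+~~~+

0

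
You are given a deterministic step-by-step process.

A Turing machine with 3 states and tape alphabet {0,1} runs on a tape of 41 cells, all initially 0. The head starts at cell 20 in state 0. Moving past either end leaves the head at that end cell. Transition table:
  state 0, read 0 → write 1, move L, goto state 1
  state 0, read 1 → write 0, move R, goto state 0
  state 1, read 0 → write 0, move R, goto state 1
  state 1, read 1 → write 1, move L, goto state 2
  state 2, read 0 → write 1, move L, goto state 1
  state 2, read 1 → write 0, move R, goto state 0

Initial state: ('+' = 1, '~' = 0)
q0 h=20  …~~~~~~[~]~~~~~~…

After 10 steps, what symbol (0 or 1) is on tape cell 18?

k=0  q0 h=20  …~~~~~~[~]~~~~~~…
k=1  q1 h=19  …~~~~~~[~]+~~~~~…
k=2  q1 h=20  …~~~~~~[+]~~~~~~…
k=3  q2 h=19  …~~~~~~[~]+~~~~~…
k=4  q1 h=18  …~~~~~~[~]++~~~~…
k=5  q1 h=19  …~~~~~~[+]+~~~~~…
k=6  q2 h=18  …~~~~~~[~]++~~~~…
k=7  q1 h=17  …~~~~~~[~]+++~~~…
k=8  q1 h=18  …~~~~~~[+]++~~~~…
k=9  q2 h=17  …~~~~~~[~]+++~~~…
k=10  q1 h=16  …~~~~~~[~]++++~~…

1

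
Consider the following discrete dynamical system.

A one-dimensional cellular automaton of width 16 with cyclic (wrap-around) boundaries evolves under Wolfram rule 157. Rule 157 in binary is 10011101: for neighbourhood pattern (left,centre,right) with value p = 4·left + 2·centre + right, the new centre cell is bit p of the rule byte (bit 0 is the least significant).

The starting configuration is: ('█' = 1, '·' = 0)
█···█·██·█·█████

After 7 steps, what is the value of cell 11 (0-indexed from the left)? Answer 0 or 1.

step 0: █···█·██·█·█████
step 1: ·██·█·█··█·█████
step 2: ·█··█·██·█·████·
step 3: ·██·█·█··█·███·█
step 4: ·█··█·██·█·██··█
step 5: ·██·█·█··█·█·█·█
step 6: ·█··█·██·█·█·█·█
step 7: ·██·█·█··█·█·█·█

1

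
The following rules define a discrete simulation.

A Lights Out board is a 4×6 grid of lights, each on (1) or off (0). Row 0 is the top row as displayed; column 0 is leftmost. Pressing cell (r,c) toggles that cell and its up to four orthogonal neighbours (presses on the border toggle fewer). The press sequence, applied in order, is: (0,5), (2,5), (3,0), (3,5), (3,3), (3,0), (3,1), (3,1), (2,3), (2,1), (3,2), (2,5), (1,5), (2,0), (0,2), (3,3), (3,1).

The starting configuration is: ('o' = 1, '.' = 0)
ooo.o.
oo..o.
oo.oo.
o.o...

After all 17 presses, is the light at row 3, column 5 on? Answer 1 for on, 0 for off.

0) ooo.o.
oo..o.
oo.oo.
o.o...
1) ooo..o
oo..oo
oo.oo.
o.o...
2) ooo..o
oo..o.
oo.o.o
o.o..o
3) ooo..o
oo..o.
.o.o.o
.oo..o
4) ooo..o
oo..o.
.o.o..
.oo.o.
5) ooo..o
oo..o.
.o....
.o.o..
6) ooo..o
oo..o.
oo....
o..o..
7) ooo..o
oo..o.
o.....
.ooo..
8) ooo..o
oo..o.
oo....
o..o..
9) ooo..o
oo.oo.
ooooo.
o.....
10) ooo..o
o..oo.
...oo.
oo....
11) ooo..o
o..oo.
..ooo.
o.oo..
12) ooo..o
o..ooo
..oo.o
o.oo.o
13) ooo...
o..o..
..oo..
o.oo.o
14) ooo...
...o..
oooo..
..oo.o
15) o..o..
..oo..
oooo..
..oo.o
16) o..o..
..oo..
ooo...
....oo
17) o..o..
..oo..
o.o...
ooo.oo

1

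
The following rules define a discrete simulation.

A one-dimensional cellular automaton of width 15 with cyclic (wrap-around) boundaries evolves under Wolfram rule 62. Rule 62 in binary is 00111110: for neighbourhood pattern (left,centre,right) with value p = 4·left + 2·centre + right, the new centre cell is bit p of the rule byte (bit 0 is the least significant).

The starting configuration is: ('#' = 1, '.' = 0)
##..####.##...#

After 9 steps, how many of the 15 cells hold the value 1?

[0] ##..####.##...#
[1] ..###...##.#.##
[2] ###..#.##.####.
[3] #..#####.##...#
[4] .###....##.#.##
[5] ##..#..##.####.
[6] #.######.##...#
[7] .##.....##.#.##
[8] ##.#...##.####.
[9] #.###.##.##...#

9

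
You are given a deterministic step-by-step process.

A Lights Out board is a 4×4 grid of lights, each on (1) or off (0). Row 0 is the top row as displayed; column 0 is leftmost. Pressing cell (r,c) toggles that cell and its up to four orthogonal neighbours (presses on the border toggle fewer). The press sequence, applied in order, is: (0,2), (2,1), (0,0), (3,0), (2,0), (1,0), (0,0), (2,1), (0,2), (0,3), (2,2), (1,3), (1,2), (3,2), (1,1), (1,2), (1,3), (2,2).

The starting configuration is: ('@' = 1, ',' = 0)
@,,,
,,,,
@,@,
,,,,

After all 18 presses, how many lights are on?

8

gen 0: @,,,
,,,,
@,@,
,,,,
gen 1: @@@@
,,@,
@,@,
,,,,
gen 2: @@@@
,@@,
,@,,
,@,,
gen 3: ,,@@
@@@,
,@,,
,@,,
gen 4: ,,@@
@@@,
@@,,
@,,,
gen 5: ,,@@
,@@,
,,,,
,,,,
gen 6: @,@@
@,@,
@,,,
,,,,
gen 7: ,@@@
,,@,
@,,,
,,,,
gen 8: ,@@@
,@@,
,@@,
,@,,
gen 9: ,,,,
,@,,
,@@,
,@,,
gen 10: ,,@@
,@,@
,@@,
,@,,
gen 11: ,,@@
,@@@
,,,@
,@@,
gen 12: ,,@,
,@,,
,,,,
,@@,
gen 13: ,,,,
,,@@
,,@,
,@@,
gen 14: ,,,,
,,@@
,,,,
,,,@
gen 15: ,@,,
@@,@
,@,,
,,,@
gen 16: ,@@,
@,@,
,@@,
,,,@
gen 17: ,@@@
@,,@
,@@@
,,,@
gen 18: ,@@@
@,@@
,,,,
,,@@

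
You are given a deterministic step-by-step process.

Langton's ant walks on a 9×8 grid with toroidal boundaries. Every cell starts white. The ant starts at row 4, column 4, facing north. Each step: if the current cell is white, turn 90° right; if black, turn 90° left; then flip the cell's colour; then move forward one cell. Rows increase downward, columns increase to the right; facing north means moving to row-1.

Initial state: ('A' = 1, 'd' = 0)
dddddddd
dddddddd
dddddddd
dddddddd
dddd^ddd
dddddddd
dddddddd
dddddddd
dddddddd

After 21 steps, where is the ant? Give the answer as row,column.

k=0  dddddddd
dddddddd
dddddddd
dddddddd
dddd^ddd
dddddddd
dddddddd
dddddddd
dddddddd
k=1  dddddddd
dddddddd
dddddddd
dddddddd
ddddA>dd
dddddddd
dddddddd
dddddddd
dddddddd
k=2  dddddddd
dddddddd
dddddddd
dddddddd
ddddAAdd
dddddvdd
dddddddd
dddddddd
dddddddd
k=3  dddddddd
dddddddd
dddddddd
dddddddd
ddddAAdd
dddd<Add
dddddddd
dddddddd
dddddddd
k=4  dddddddd
dddddddd
dddddddd
dddddddd
dddd^Add
ddddAAdd
dddddddd
dddddddd
dddddddd
k=5  dddddddd
dddddddd
dddddddd
dddddddd
ddd<dAdd
ddddAAdd
dddddddd
dddddddd
dddddddd
k=6  dddddddd
dddddddd
dddddddd
ddd^dddd
dddAdAdd
ddddAAdd
dddddddd
dddddddd
dddddddd
k=7  dddddddd
dddddddd
dddddddd
dddA>ddd
dddAdAdd
ddddAAdd
dddddddd
dddddddd
dddddddd
k=8  dddddddd
dddddddd
dddddddd
dddAAddd
dddAvAdd
ddddAAdd
dddddddd
dddddddd
dddddddd
k=9  dddddddd
dddddddd
dddddddd
dddAAddd
ddd<AAdd
ddddAAdd
dddddddd
dddddddd
dddddddd
k=10  dddddddd
dddddddd
dddddddd
dddAAddd
ddddAAdd
dddvAAdd
dddddddd
dddddddd
dddddddd
k=11  dddddddd
dddddddd
dddddddd
dddAAddd
ddddAAdd
dd<AAAdd
dddddddd
dddddddd
dddddddd
k=12  dddddddd
dddddddd
dddddddd
dddAAddd
dd^dAAdd
ddAAAAdd
dddddddd
dddddddd
dddddddd
k=13  dddddddd
dddddddd
dddddddd
dddAAddd
ddA>AAdd
ddAAAAdd
dddddddd
dddddddd
dddddddd
k=14  dddddddd
dddddddd
dddddddd
dddAAddd
ddAAAAdd
ddAvAAdd
dddddddd
dddddddd
dddddddd
k=15  dddddddd
dddddddd
dddddddd
dddAAddd
ddAAAAdd
ddAd>Add
dddddddd
dddddddd
dddddddd
k=16  dddddddd
dddddddd
dddddddd
dddAAddd
ddAA^Add
ddAddAdd
dddddddd
dddddddd
dddddddd
k=17  dddddddd
dddddddd
dddddddd
dddAAddd
ddA<dAdd
ddAddAdd
dddddddd
dddddddd
dddddddd
k=18  dddddddd
dddddddd
dddddddd
dddAAddd
ddAddAdd
ddAvdAdd
dddddddd
dddddddd
dddddddd
k=19  dddddddd
dddddddd
dddddddd
dddAAddd
ddAddAdd
dd<AdAdd
dddddddd
dddddddd
dddddddd
k=20  dddddddd
dddddddd
dddddddd
dddAAddd
ddAddAdd
dddAdAdd
ddvddddd
dddddddd
dddddddd
k=21  dddddddd
dddddddd
dddddddd
dddAAddd
ddAddAdd
dddAdAdd
d<Addddd
dddddddd
dddddddd

6,1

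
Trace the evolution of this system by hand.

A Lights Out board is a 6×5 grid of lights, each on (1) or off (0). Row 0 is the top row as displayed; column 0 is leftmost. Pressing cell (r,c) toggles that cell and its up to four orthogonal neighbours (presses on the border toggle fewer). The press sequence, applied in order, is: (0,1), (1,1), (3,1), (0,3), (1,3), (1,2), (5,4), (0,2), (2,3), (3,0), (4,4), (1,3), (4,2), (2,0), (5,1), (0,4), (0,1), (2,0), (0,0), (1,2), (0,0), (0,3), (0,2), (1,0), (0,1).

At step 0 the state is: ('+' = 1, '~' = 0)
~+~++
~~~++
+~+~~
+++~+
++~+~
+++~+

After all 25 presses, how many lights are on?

16

k=0  ~+~++
~~~++
+~+~~
+++~+
++~+~
+++~+
k=1  +~+++
~+~++
+~+~~
+++~+
++~+~
+++~+
k=2  +++++
+~+++
+++~~
+++~+
++~+~
+++~+
k=3  +++++
+~+++
+~+~~
~~~~+
+~~+~
+++~+
k=4  ++~~~
+~+~+
+~+~~
~~~~+
+~~+~
+++~+
k=5  ++~+~
+~~+~
+~++~
~~~~+
+~~+~
+++~+
k=6  ++++~
+++~~
+~~+~
~~~~+
+~~+~
+++~+
k=7  ++++~
+++~~
+~~+~
~~~~+
+~~++
++++~
k=8  +~~~~
++~~~
+~~+~
~~~~+
+~~++
++++~
k=9  +~~~~
++~+~
+~+~+
~~~++
+~~++
++++~
k=10  +~~~~
++~+~
~~+~+
++~++
~~~++
++++~
k=11  +~~~~
++~+~
~~+~+
++~+~
~~~~~
+++++
k=12  +~~+~
+++~+
~~+++
++~+~
~~~~~
+++++
k=13  +~~+~
+++~+
~~+++
++++~
~+++~
++~++
k=14  +~~+~
~++~+
+++++
~+++~
~+++~
++~++
k=15  +~~+~
~++~+
+++++
~+++~
~~++~
~~+++
k=16  +~~~+
~++~~
+++++
~+++~
~~++~
~~+++
k=17  ~++~+
~~+~~
+++++
~+++~
~~++~
~~+++
k=18  ~++~+
+~+~~
~~+++
++++~
~~++~
~~+++
k=19  +~+~+
~~+~~
~~+++
++++~
~~++~
~~+++
k=20  +~~~+
~+~+~
~~~++
++++~
~~++~
~~+++
k=21  ~+~~+
++~+~
~~~++
++++~
~~++~
~~+++
k=22  ~+++~
++~~~
~~~++
++++~
~~++~
~~+++
k=23  ~~~~~
+++~~
~~~++
++++~
~~++~
~~+++
k=24  +~~~~
~~+~~
+~~++
++++~
~~++~
~~+++
k=25  ~++~~
~++~~
+~~++
++++~
~~++~
~~+++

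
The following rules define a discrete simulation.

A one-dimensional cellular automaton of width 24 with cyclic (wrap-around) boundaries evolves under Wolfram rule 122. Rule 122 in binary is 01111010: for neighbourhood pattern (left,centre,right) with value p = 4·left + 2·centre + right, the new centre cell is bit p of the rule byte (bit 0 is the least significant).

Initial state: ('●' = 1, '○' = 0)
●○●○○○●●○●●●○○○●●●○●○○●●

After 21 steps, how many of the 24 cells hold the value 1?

k=0  ●○●○○○●●○●●●○○○●●●○●○○●●
k=1  ●●○●○●●●●●○●●○●●○●●○●●●○
k=2  ●●●○●●○○○●●●●●●●●●●●●○●●
k=3  ○○●●●●●○●●○○○○○○○○○○●●●○
k=4  ○●●○○○●●●●●○○○○○○○○●●○●●
k=5  ●●●●○●●○○○●●○○○○○○●●●●●●
k=6  ○○○●●●●●○●●●●○○○○●●○○○○○
k=7  ○○●●○○○●●●○○●●○○●●●●○○○○
k=8  ○●●●●○●●○●●●●●●●●○○●●○○○
k=9  ●●○○●●●●●●○○○○○○●●●●●●○○
k=10  ●●●●●○○○○●●○○○○●●○○○○●●●
k=11  ○○○○●●○○●●●●○○●●●●○○●●○○
k=12  ○○○●●●●●●○○●●●●○○●●●●●●○
k=13  ○○●●○○○○●●●●○○●●●●○○○○●●
k=14  ●●●●●○○●●○○●●●●○○●●○○●●●
k=15  ○○○○●●●●●●●●○○●●●●●●●●○○
k=16  ○○○●●○○○○○○●●●●○○○○○○●●○
k=17  ○○●●●●○○○○●●○○●●○○○○●●●●
k=18  ●●●○○●●○○●●●●●●●●○○●●○○●
k=19  ○○●●●●●●●●○○○○○○●●●●●●●●
k=20  ●●●○○○○○○●●○○○○●●○○○○○○●
k=21  ○○●●○○○○●●●●○○●●●●○○○○●●

12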